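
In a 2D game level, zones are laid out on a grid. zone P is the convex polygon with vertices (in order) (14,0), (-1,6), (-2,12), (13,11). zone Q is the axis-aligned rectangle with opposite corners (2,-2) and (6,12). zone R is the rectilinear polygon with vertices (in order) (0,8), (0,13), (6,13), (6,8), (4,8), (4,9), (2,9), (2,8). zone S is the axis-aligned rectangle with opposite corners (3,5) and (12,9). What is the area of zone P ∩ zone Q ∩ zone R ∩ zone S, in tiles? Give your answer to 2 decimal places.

2.00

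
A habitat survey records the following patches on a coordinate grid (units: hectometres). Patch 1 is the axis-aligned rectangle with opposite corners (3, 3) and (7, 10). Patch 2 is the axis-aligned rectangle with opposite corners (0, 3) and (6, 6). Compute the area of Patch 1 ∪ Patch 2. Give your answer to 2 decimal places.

By inclusion–exclusion:
Individual areas: |Patch 1| = 28, |Patch 2| = 18.
|Patch 1∩Patch 2|: x∈[3,6], y∈[3,6] → 3·3 = 9.
|Patch 1 ∪ Patch 2| = 46 − 9 = 37.00.

37.00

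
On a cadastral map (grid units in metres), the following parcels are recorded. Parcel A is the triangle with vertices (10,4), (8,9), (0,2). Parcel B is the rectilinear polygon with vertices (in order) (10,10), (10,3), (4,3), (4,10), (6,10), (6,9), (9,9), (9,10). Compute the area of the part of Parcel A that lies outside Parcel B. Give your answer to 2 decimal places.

|Parcel A| = 27, |Parcel A∩Parcel B| = 21.5.
|Parcel A ∖ Parcel B| = |Parcel A| − |Parcel A∩Parcel B| = 27 − 21.5 = 5.50.

5.50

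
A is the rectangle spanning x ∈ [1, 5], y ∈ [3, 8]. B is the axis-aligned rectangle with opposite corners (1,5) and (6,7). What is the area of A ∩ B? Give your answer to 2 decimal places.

|A∩B|: x∈[1,5], y∈[5,7] → 4·2 = 8.

8.00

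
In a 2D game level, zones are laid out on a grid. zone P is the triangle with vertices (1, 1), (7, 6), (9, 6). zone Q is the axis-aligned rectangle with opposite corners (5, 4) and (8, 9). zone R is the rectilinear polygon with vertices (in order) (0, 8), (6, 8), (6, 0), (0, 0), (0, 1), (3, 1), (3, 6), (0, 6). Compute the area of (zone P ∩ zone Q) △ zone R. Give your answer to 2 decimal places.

34.35

|zone P ∩ zone Q| = 2.8208.
|(zone P ∩ zone Q) ∩ zone R| = 0.7375.
|(zone P ∩ zone Q) △ zone R| = 2.8208 + 33 − 1.475 = 34.35.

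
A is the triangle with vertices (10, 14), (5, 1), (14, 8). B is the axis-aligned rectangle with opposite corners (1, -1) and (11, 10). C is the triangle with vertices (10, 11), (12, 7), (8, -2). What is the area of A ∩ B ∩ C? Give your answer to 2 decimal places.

The intersection is the polygon with vertices (10.5,10), (11,9), (11,5.667), (8.932,4.058), (9.846,10).
By the shoelace formula its area is 7.66.

7.66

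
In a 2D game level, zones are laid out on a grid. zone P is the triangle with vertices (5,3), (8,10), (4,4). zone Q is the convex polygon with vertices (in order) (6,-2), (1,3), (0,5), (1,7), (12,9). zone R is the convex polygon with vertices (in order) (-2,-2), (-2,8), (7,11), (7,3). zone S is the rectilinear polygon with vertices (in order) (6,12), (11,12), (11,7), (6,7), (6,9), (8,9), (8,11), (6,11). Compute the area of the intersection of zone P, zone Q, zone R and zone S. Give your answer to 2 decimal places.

0.59

The intersection is the polygon with vertices (6.69,8.034), (7,8.091), (7,7.667), (6.714,7), (6,7), (6,7).
By the shoelace formula its area is 0.59.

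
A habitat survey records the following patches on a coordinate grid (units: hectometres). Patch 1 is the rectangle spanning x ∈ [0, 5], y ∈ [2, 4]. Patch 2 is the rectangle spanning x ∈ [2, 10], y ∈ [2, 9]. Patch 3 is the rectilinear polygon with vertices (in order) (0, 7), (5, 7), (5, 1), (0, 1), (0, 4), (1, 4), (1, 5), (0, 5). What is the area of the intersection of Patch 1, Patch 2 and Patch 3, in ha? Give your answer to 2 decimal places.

The intersection is the polygon with vertices (5,2), (2,2), (2,4), (5,4).
By the shoelace formula its area is 6.00.

6.00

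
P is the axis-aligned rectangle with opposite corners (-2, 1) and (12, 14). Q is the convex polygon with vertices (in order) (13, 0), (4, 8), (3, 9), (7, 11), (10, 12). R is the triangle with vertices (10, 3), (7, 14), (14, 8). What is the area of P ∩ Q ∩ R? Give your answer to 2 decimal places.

The intersection is the polygon with vertices (9.52,11.84), (10.182,11.273), (11.714,5.143), (10,3), (7.75,11.25).
By the shoelace formula its area is 17.65.

17.65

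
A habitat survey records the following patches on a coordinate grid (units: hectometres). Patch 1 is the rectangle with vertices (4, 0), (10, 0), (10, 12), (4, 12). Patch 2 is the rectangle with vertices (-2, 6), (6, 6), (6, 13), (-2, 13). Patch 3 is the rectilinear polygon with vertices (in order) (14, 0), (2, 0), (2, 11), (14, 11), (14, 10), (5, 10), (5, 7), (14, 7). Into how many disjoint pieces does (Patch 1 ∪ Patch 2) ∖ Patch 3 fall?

2

(Patch 1 ∪ Patch 2) ∖ Patch 3 splits into 2 disjoint pieces (area 40, area 15).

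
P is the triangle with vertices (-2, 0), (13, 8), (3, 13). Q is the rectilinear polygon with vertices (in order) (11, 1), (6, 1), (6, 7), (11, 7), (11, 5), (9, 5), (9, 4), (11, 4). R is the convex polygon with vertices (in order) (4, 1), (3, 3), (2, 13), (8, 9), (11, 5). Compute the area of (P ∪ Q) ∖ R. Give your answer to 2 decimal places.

49.67

|P ∪ Q| = 98.5.
|(P ∪ Q) ∩ R| = 48.8295.
|(P ∪ Q) ∖ R| = 98.5 − 48.8295 = 49.67.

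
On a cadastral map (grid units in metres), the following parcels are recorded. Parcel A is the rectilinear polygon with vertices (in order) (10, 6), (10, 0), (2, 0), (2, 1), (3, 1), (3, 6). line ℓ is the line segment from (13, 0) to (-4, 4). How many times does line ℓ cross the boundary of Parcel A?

2

The segment meets the boundary at (3,2.353), (10,0.706).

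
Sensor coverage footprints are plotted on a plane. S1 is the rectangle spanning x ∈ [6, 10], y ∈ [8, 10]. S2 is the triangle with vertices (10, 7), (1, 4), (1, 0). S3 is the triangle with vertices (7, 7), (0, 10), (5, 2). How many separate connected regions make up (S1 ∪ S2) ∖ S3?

(S1 ∪ S2) ∖ S3 splits into 3 disjoint pieces (area 8, area 3.3499, area 9.8305).

3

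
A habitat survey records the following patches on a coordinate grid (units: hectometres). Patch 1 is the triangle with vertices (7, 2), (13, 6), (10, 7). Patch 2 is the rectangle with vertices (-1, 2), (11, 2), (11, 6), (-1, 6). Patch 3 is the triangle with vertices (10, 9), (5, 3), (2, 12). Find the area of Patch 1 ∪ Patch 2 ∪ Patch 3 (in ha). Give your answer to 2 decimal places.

By inclusion–exclusion:
Individual areas: |Patch 1| = 9, |Patch 2| = 48, |Patch 3| = 31.5.
|Patch 1∩Patch 2| = 5.8667.
|Patch 1∩Patch 3| = 0.
|Patch 2∩Patch 3| = 5.25.
|Patch 1∩Patch 2∩Patch 3| = 0.
|Patch 1 ∪ Patch 2 ∪ Patch 3| = 88.5 − 11.1167 + 0 = 77.38.

77.38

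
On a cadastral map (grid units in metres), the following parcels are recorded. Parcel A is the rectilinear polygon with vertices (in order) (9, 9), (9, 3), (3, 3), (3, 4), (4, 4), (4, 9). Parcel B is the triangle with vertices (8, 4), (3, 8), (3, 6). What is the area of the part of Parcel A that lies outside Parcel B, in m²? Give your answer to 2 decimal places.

27.80

|Parcel A| = 31, |Parcel A∩Parcel B| = 3.2.
|Parcel A ∖ Parcel B| = |Parcel A| − |Parcel A∩Parcel B| = 31 − 3.2 = 27.80.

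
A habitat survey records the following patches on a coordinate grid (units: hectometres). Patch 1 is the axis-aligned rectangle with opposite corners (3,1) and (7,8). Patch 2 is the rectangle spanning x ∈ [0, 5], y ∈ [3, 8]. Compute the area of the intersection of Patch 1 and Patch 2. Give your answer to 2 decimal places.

10.00

|Patch 1∩Patch 2|: x∈[3,5], y∈[3,8] → 2·5 = 10.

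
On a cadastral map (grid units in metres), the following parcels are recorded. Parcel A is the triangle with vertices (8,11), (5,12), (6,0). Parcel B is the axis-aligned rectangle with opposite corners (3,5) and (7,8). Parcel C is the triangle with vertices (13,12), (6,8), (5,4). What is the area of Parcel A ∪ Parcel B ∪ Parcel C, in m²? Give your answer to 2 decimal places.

31.98

By inclusion–exclusion:
Individual areas: |Parcel A| = 17.5, |Parcel B| = 12, |Parcel C| = 12.
|Parcel A∩Parcel B| = 4.6023.
|Parcel A∩Parcel C| = 4.7534.
|Parcel B∩Parcel C| = 3.625.
|Parcel A∩Parcel B∩Parcel C| = 3.4583.
|Parcel A ∪ Parcel B ∪ Parcel C| = 41.5 − 12.9807 + 3.4583 = 31.98.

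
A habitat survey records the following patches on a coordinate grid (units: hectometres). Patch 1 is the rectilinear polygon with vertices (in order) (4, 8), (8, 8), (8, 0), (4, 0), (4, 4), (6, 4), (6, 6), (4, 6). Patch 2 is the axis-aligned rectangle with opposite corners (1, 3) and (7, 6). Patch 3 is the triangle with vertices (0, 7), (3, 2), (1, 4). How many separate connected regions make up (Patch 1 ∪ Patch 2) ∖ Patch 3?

(Patch 1 ∪ Patch 2) ∖ Patch 3 splits into 2 disjoint pieces (area 39.3667, area 0.5).

2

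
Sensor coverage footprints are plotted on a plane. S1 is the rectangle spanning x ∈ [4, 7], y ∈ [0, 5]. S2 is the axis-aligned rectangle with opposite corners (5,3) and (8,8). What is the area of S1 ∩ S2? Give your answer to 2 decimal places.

4.00

|S1∩S2|: x∈[5,7], y∈[3,5] → 2·2 = 4.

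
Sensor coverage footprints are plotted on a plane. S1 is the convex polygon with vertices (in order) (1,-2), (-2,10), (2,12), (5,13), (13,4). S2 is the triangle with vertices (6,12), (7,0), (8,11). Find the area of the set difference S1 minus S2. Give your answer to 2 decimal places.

115.51

|S1| = 125.5, |S1∩S2| = 9.9911.
|S1 ∖ S2| = |S1| − |S1∩S2| = 125.5 − 9.9911 = 115.51.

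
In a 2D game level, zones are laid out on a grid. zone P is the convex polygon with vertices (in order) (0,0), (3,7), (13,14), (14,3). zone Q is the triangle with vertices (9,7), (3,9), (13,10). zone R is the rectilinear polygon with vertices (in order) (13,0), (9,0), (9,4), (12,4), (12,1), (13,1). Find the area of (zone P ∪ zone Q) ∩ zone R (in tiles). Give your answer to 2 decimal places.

5.25

The region (zone P ∪ zone Q) ∩ zone R is the polygon with vertices (9,1.929), (9,4), (12,4), (12,2.571).
By the shoelace formula its area is 5.25.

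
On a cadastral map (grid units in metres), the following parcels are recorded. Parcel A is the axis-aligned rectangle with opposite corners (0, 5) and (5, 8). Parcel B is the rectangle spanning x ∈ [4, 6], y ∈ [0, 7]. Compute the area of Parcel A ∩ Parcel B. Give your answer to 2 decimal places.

2.00

|Parcel A∩Parcel B|: x∈[4,5], y∈[5,7] → 1·2 = 2.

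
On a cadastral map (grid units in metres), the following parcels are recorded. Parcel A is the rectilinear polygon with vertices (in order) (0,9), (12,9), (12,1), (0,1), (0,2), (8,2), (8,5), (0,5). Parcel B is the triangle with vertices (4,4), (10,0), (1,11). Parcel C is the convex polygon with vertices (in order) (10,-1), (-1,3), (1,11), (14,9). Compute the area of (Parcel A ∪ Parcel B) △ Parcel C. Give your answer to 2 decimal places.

|Parcel A ∪ Parcel B| = 79.6627.
|(Parcel A ∪ Parcel B) ∩ Parcel C| = 74.2377.
|(Parcel A ∪ Parcel B) △ Parcel C| = 79.6627 + 117 − 148.4754 = 48.19.

48.19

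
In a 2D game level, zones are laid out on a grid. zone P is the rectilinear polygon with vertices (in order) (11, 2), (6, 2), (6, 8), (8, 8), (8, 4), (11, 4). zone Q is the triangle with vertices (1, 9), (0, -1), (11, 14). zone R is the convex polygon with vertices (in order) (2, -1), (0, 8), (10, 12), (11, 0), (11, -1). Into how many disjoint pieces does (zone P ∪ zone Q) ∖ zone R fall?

3

(zone P ∪ zone Q) ∖ zone R splits into 3 disjoint pieces (area 4.1139, area 9.6904, area 0.5).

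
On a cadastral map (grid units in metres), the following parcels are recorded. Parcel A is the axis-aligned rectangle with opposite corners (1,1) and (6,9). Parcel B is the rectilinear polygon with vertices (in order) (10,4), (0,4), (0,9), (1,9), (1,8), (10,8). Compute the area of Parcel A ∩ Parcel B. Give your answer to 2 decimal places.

20.00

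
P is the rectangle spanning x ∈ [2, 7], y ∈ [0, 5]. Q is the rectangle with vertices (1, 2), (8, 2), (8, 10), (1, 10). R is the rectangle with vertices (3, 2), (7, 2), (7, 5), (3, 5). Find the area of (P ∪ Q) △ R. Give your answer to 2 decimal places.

54.00

|P ∪ Q| = 66.
|(P ∪ Q) ∩ R| = 12.
|(P ∪ Q) △ R| = 66 + 12 − 24 = 54.00.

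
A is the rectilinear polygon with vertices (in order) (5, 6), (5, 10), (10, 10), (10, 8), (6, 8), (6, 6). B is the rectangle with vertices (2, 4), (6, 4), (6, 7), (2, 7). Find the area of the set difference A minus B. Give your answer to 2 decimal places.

|A| = 12, |A∩B| = 1.
|A ∖ B| = |A| − |A∩B| = 12 − 1 = 11.00.

11.00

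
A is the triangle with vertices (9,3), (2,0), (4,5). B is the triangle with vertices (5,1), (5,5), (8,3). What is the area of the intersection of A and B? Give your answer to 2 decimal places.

The intersection is the polygon with vertices (5,1.286), (5,4.6), (6.5,4), (8,3), (6.2,1.8).
By the shoelace formula its area is 5.53.

5.53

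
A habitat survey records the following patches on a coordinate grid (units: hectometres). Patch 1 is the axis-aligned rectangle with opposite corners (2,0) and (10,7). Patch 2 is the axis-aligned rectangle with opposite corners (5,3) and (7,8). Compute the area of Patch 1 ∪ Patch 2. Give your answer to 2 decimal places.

58.00

By inclusion–exclusion:
Individual areas: |Patch 1| = 56, |Patch 2| = 10.
|Patch 1∩Patch 2|: x∈[5,7], y∈[3,7] → 2·4 = 8.
|Patch 1 ∪ Patch 2| = 66 − 8 = 58.00.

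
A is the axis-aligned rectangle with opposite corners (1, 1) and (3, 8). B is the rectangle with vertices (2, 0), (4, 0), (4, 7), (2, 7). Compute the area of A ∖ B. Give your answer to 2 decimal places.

|A∩B|: x∈[2,3], y∈[1,7] → 1·6 = 6.
|A| = 14.
|A ∖ B| = |A| − |A∩B| = 14 − 6 = 8.00.

8.00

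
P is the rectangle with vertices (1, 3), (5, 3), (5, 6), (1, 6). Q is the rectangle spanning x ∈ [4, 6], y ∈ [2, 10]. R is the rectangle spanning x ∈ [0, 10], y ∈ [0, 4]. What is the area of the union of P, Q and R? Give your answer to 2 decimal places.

58.00

By inclusion–exclusion:
Individual areas: |P| = 12, |Q| = 16, |R| = 40.
|P∩Q|: x∈[4,5], y∈[3,6] → 1·3 = 3.
|P∩R|: x∈[1,5], y∈[3,4] → 4·1 = 4.
|Q∩R|: x∈[4,6], y∈[2,4] → 2·2 = 4.
|P∩Q∩R| = 1.
|P ∪ Q ∪ R| = 68 − 11 + 1 = 58.00.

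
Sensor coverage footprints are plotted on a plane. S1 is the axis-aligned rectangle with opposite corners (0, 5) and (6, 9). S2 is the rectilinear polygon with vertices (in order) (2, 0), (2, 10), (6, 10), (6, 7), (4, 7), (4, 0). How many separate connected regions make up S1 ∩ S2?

1

S1 ∩ S2 is a single connected region.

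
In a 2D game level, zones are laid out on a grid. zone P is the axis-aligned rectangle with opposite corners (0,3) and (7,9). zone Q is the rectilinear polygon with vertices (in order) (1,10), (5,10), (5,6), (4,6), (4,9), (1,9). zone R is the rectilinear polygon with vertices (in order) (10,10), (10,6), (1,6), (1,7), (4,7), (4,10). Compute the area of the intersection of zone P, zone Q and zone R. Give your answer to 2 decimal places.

3.00

The intersection is the polygon with vertices (5,6), (4,6), (4,7), (4,9), (5,9).
By the shoelace formula its area is 3.00.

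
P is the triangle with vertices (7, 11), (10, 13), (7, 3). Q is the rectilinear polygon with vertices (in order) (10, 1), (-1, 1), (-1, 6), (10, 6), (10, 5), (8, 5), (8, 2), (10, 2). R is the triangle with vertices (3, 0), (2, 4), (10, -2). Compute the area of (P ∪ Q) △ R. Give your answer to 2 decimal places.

|P ∪ Q| = 59.65.
|(P ∪ Q) ∩ R| = 4.875.
|(P ∪ Q) △ R| = 59.65 + 13 − 9.75 = 62.90.

62.90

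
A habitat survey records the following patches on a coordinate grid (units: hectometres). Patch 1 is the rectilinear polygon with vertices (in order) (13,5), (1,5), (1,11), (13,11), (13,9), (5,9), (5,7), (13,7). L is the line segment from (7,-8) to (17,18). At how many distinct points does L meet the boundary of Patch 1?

2

The segment meets the boundary at (12.769,7), (12,5).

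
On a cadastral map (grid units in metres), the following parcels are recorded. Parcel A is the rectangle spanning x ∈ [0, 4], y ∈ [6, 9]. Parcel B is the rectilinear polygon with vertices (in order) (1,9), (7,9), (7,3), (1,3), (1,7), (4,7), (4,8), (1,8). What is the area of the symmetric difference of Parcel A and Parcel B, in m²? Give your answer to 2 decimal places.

|Parcel A| = 12, |Parcel B| = 33, |Parcel A∩Parcel B| = 6.
|Parcel A △ Parcel B| = |Parcel A| + |Parcel B| − 2·|Parcel A∩Parcel B| = 12 + 33 − 12 = 33.00.

33.00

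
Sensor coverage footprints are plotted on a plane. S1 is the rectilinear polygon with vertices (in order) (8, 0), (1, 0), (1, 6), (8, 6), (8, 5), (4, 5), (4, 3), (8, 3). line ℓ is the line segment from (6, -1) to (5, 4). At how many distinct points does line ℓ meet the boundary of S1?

The segment meets the boundary at (5.2,3), (5.8,0).

2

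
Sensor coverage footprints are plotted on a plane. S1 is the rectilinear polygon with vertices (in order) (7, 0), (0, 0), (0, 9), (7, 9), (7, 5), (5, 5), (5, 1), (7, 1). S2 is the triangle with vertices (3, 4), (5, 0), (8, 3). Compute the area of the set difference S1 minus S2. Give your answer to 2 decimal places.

|S1| = 55, |S1∩S2| = 4.1.
|S1 ∖ S2| = |S1| − |S1∩S2| = 55 − 4.1 = 50.90.

50.90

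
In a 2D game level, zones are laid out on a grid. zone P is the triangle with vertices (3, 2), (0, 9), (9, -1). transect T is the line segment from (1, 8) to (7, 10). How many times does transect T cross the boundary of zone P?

0

The segment lies entirely outside zone P and never meets its boundary.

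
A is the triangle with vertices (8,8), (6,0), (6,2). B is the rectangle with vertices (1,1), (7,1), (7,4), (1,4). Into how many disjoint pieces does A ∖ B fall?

2

A ∖ B splits into 2 disjoint pieces (area 0.6667, area 0.125).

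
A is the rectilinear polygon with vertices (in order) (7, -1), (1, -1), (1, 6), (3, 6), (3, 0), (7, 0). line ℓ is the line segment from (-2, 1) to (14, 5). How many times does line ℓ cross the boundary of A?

2

The segment meets the boundary at (3,2.25), (1,1.75).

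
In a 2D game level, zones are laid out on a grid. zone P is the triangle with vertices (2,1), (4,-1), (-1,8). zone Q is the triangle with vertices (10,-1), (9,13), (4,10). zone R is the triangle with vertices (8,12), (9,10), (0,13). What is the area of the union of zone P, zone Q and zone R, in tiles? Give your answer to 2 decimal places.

44.99

By inclusion–exclusion:
Individual areas: |zone P| = 4, |zone Q| = 36.5, |zone R| = 7.5.
|zone P∩zone Q| = 0.
|zone P∩zone R| = 0.
|zone Q∩zone R| = 3.0111.
|zone P∩zone Q∩zone R| = 0.
|zone P ∪ zone Q ∪ zone R| = 48 − 3.0111 + 0 = 44.99.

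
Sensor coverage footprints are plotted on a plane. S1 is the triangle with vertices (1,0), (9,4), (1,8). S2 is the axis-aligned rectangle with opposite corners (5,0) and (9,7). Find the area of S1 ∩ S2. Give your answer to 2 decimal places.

8.00

The intersection is the polygon with vertices (5,2), (5,6), (9,4).
By the shoelace formula its area is 8.00.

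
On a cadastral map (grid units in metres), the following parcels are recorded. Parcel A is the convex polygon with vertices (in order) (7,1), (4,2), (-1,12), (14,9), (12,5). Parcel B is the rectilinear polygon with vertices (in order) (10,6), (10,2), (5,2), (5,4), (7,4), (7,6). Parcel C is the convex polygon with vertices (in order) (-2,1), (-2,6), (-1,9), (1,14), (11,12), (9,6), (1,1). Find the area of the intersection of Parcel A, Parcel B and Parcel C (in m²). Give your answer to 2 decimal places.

1.45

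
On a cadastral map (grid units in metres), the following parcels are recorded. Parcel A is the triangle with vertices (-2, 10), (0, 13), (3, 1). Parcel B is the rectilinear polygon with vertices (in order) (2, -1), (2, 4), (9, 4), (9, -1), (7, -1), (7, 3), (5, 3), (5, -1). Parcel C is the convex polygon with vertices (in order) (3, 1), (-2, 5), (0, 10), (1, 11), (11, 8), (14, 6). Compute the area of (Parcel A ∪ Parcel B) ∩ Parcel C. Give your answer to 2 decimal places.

|Parcel A ∪ Parcel B| = 42.525.
|(Parcel A ∪ Parcel B) ∩ Parcel C| = 20.68.

20.68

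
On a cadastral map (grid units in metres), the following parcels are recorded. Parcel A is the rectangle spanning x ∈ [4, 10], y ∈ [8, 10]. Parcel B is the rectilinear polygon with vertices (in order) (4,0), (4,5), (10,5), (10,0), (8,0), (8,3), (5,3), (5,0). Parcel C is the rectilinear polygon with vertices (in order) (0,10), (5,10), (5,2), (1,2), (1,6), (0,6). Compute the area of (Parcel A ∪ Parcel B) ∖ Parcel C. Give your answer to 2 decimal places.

|Parcel A ∪ Parcel B| = 33.
|(Parcel A ∪ Parcel B) ∩ Parcel C| = 5.
|(Parcel A ∪ Parcel B) ∖ Parcel C| = 33 − 5 = 28.00.

28.00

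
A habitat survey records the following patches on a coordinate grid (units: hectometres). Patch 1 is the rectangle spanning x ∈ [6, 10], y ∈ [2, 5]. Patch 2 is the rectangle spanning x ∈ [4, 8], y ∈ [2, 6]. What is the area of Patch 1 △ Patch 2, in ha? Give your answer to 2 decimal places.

|Patch 1∩Patch 2|: x∈[6,8], y∈[2,5] → 2·3 = 6.
|Patch 1 △ Patch 2| = |Patch 1| + |Patch 2| − 2·|Patch 1∩Patch 2| = 12 + 16 − 12 = 16.00.

16.00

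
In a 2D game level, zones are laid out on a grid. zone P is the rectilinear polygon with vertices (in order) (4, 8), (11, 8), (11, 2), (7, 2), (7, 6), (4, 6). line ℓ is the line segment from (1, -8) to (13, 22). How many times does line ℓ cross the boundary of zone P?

The segment meets the boundary at (7.4,8), (6.6,6).

2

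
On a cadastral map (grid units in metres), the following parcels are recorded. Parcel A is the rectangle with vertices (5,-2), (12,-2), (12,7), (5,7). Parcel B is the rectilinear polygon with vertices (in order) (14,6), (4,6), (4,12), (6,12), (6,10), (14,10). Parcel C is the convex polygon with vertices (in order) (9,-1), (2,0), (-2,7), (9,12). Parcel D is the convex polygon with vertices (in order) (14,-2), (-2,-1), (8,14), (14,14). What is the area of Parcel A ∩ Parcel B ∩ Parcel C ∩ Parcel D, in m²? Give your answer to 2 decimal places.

The intersection is the polygon with vertices (9,6), (5,6), (5,7), (9,7).
By the shoelace formula its area is 4.00.

4.00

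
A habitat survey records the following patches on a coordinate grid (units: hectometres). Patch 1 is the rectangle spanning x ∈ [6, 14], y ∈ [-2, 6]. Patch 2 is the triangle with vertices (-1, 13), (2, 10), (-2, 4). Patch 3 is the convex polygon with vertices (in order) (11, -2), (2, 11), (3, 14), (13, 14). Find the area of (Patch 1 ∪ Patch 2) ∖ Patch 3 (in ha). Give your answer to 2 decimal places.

53.06

|Patch 1 ∪ Patch 2| = 79.
|(Patch 1 ∪ Patch 2) ∩ Patch 3| = 25.9444.
|(Patch 1 ∪ Patch 2) ∖ Patch 3| = 79 − 25.9444 = 53.06.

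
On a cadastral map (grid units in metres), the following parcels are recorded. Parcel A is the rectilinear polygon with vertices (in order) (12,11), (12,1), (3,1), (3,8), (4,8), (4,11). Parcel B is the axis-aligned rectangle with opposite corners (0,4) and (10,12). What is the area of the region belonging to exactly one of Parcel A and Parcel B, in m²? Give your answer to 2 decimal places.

75.00

|Parcel A| = 87, |Parcel B| = 80, |Parcel A∩Parcel B| = 46.
|Parcel A △ Parcel B| = |Parcel A| + |Parcel B| − 2·|Parcel A∩Parcel B| = 87 + 80 − 92 = 75.00.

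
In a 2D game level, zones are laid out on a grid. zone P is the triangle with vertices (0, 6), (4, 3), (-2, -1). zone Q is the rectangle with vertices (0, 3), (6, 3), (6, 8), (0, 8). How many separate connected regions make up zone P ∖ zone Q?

zone P ∖ zone Q is a single connected region.

1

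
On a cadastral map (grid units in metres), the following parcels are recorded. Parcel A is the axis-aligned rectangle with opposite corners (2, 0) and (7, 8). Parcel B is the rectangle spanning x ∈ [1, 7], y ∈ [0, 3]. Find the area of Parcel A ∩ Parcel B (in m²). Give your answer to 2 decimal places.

15.00

|Parcel A∩Parcel B|: x∈[2,7], y∈[0,3] → 5·3 = 15.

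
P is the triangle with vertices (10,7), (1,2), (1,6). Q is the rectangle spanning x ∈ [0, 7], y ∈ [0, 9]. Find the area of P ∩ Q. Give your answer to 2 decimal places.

16.00

The intersection is the polygon with vertices (1,2), (1,6), (7,6.667), (7,5.333).
By the shoelace formula its area is 16.00.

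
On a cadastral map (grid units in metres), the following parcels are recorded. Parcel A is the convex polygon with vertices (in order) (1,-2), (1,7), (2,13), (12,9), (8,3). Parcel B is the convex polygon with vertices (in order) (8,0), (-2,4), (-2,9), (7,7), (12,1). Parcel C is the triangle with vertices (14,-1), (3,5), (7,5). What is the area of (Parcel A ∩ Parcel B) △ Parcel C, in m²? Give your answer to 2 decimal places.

38.96

|Parcel A ∩ Parcel B| = 39.8705.
|(Parcel A ∩ Parcel B) ∩ Parcel C| = 6.4567.
|(Parcel A ∩ Parcel B) △ Parcel C| = 39.8705 + 12 − 12.9135 = 38.96.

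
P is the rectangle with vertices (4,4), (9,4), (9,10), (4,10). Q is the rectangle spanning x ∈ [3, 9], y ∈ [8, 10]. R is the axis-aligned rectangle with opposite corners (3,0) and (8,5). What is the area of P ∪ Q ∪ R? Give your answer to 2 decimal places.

By inclusion–exclusion:
Individual areas: |P| = 30, |Q| = 12, |R| = 25.
|P∩Q|: x∈[4,9], y∈[8,10] → 5·2 = 10.
|P∩R|: x∈[4,8], y∈[4,5] → 4·1 = 4.
|Q∩R| = 0 (no overlap).
|P∩Q∩R| = 0.
|P ∪ Q ∪ R| = 67 − 14 + 0 = 53.00.

53.00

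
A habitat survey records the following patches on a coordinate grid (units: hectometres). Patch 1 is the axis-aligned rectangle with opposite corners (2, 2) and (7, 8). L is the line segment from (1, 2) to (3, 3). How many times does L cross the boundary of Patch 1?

The segment meets the boundary at (2,2.5).

1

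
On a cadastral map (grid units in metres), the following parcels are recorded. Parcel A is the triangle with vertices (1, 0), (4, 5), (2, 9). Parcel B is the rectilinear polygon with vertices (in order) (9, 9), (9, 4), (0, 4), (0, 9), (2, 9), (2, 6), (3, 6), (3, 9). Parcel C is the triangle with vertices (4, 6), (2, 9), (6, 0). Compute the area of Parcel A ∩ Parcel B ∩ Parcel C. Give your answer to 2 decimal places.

0.34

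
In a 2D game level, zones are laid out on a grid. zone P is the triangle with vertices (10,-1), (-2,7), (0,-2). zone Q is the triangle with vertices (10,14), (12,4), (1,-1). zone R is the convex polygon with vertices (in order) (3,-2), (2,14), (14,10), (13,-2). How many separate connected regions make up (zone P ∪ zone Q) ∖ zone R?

2

(zone P ∪ zone Q) ∖ zone R splits into 2 disjoint pieces (area 26.1724, area 2.5397).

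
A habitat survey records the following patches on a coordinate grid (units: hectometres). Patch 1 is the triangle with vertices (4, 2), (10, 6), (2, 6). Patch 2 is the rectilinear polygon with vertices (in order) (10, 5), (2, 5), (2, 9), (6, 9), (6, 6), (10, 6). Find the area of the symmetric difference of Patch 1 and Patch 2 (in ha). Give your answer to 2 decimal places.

|Patch 1| = 16, |Patch 2| = 20, |Patch 1∩Patch 2| = 7.
|Patch 1 △ Patch 2| = |Patch 1| + |Patch 2| − 2·|Patch 1∩Patch 2| = 16 + 20 − 14 = 22.00.

22.00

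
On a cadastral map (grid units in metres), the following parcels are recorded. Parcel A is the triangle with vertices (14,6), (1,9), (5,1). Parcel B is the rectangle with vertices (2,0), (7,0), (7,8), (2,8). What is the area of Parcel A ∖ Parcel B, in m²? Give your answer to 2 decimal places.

|Parcel A| = 46, |Parcel A∩Parcel B| = 24.5684.
|Parcel A ∖ Parcel B| = |Parcel A| − |Parcel A∩Parcel B| = 46 − 24.5684 = 21.43.

21.43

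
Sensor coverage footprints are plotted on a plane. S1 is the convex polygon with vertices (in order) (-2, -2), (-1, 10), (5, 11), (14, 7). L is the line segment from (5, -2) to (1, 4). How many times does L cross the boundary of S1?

1

The segment meets the boundary at (3.091,0.864).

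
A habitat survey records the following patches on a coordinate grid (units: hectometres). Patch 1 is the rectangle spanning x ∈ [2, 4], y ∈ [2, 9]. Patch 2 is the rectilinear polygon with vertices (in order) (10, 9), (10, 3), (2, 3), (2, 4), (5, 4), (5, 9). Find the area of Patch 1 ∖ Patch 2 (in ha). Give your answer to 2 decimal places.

|Patch 1| = 14, |Patch 1∩Patch 2| = 2.
|Patch 1 ∖ Patch 2| = |Patch 1| − |Patch 1∩Patch 2| = 14 − 2 = 12.00.

12.00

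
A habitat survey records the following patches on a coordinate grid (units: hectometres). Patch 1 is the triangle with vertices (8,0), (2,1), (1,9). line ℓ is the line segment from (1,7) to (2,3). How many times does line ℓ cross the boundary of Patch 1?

The segment meets the boundary at (1.5,5).

1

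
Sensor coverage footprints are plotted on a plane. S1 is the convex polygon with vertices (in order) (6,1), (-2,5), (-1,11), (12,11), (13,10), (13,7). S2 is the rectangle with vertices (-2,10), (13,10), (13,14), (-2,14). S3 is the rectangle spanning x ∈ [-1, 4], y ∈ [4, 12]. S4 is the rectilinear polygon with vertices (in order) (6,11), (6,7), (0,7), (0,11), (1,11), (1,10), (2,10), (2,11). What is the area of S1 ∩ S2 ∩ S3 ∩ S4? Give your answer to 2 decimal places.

3.00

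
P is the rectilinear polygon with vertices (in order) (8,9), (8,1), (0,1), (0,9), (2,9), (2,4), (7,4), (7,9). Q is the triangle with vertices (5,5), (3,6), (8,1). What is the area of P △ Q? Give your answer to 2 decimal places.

39.25

|P| = 39, |Q| = 2.5, |P∩Q| = 1.125.
|P △ Q| = |P| + |Q| − 2·|P∩Q| = 39 + 2.5 − 2.25 = 39.25.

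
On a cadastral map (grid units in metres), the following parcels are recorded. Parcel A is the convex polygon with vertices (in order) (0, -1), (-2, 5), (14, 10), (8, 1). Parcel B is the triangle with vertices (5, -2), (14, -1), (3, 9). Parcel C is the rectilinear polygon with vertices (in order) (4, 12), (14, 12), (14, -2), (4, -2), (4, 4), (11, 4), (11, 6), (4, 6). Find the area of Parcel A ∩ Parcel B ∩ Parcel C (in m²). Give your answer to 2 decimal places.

17.10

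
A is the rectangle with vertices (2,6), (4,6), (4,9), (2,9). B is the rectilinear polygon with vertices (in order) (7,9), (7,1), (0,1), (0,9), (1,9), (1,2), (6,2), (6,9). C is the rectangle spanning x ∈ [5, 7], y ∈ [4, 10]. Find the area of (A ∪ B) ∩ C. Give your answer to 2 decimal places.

5.00

The region (A ∪ B) ∩ C is the polygon with vertices (6,9), (7,9), (7,4), (6,4).
By the shoelace formula its area is 5.00.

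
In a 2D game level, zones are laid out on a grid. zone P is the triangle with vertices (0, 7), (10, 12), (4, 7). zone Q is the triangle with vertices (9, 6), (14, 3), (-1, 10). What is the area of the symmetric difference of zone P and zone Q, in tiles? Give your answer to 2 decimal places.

|zone P| = 10, |zone Q| = 5, |zone P∩zone Q| = 0.5984.
|zone P △ zone Q| = |zone P| + |zone Q| − 2·|zone P∩zone Q| = 10 + 5 − 1.1969 = 13.80.

13.80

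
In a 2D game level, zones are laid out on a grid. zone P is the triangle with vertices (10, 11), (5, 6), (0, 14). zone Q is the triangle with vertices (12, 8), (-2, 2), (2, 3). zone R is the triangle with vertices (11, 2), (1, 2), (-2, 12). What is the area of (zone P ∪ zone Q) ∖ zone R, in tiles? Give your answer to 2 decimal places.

33.90

|zone P ∪ zone Q| = 37.5.
|(zone P ∪ zone Q) ∩ zone R| = 3.5961.
|(zone P ∪ zone Q) ∖ zone R| = 37.5 − 3.5961 = 33.90.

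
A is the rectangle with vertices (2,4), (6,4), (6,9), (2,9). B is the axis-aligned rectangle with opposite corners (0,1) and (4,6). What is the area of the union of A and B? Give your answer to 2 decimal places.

36.00

By inclusion–exclusion:
Individual areas: |A| = 20, |B| = 20.
|A∩B|: x∈[2,4], y∈[4,6] → 2·2 = 4.
|A ∪ B| = 40 − 4 = 36.00.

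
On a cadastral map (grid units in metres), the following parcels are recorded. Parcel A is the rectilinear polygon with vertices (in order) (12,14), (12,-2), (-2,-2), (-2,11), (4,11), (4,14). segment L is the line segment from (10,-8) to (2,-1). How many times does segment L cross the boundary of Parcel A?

1

The segment meets the boundary at (3.143,-2).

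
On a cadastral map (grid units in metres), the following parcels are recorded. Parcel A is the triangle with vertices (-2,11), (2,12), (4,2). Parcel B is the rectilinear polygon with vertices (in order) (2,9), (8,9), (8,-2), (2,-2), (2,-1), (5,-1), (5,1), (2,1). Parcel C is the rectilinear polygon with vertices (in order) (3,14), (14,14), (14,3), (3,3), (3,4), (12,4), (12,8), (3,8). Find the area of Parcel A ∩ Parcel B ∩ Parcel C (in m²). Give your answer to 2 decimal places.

0.62

The intersection is the polygon with vertices (3,3.5), (3,4), (3.6,4), (3.8,3), (3.333,3).
By the shoelace formula its area is 0.62.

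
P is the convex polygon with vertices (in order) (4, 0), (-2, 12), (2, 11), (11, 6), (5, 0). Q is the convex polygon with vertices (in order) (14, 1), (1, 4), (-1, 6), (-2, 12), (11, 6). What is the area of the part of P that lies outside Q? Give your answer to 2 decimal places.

15.63

|P| = 68.5, |P∩Q| = 52.8696.
|P ∖ Q| = |P| − |P∩Q| = 68.5 − 52.8696 = 15.63.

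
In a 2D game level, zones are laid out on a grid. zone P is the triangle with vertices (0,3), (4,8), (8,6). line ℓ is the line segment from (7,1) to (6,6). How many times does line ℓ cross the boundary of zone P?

The segment meets the boundary at (6.14,5.302).

1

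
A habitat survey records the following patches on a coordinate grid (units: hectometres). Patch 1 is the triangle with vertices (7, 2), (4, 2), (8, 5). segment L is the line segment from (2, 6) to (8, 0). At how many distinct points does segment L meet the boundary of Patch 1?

The segment meets the boundary at (6,2), (5.143,2.857).

2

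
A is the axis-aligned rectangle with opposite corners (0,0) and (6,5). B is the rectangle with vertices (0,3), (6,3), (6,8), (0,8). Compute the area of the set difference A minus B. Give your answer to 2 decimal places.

|A∩B|: x∈[0,6], y∈[3,5] → 6·2 = 12.
|A| = 30.
|A ∖ B| = |A| − |A∩B| = 30 − 12 = 18.00.

18.00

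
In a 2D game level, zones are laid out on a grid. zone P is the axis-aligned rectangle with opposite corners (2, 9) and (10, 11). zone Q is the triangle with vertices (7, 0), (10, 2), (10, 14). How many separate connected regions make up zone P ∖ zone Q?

1

zone P ∖ zone Q is a single connected region.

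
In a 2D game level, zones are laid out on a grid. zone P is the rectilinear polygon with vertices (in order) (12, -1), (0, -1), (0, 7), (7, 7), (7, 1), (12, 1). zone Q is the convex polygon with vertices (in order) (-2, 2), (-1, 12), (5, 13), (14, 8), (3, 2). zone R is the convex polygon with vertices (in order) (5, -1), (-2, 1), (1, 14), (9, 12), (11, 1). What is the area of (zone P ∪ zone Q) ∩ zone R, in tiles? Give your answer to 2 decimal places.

|zone P ∪ zone Q| = 146.8636.
|(zone P ∪ zone Q) ∩ zone R| = 116.07.

116.07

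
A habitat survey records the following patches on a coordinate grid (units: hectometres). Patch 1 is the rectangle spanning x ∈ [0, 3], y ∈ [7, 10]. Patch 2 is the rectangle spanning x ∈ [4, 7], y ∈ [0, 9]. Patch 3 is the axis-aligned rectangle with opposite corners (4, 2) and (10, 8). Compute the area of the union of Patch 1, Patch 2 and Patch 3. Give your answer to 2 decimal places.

54.00

By inclusion–exclusion:
Individual areas: |Patch 1| = 9, |Patch 2| = 27, |Patch 3| = 36.
|Patch 1∩Patch 2| = 0 (no overlap).
|Patch 1∩Patch 3| = 0 (no overlap).
|Patch 2∩Patch 3|: x∈[4,7], y∈[2,8] → 3·6 = 18.
|Patch 1∩Patch 2∩Patch 3| = 0.
|Patch 1 ∪ Patch 2 ∪ Patch 3| = 72 − 18 + 0 = 54.00.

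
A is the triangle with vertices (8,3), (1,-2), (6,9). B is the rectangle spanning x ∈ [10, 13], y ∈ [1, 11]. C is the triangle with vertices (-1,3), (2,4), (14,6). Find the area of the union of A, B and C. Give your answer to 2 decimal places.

57.74

By inclusion–exclusion:
Individual areas: |A| = 26, |B| = 30, |C| = 3.
|A∩B| = 0.
|A∩C| = 1.0139.
|B∩C| = 0.25.
|A∩B∩C| = 0.
|A ∪ B ∪ C| = 59 − 1.2639 + 0 = 57.74.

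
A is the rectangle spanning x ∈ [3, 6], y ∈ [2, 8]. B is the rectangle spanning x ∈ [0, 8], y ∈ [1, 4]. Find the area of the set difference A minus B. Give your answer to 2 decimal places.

12.00

|A∩B|: x∈[3,6], y∈[2,4] → 3·2 = 6.
|A| = 18.
|A ∖ B| = |A| − |A∩B| = 18 − 6 = 12.00.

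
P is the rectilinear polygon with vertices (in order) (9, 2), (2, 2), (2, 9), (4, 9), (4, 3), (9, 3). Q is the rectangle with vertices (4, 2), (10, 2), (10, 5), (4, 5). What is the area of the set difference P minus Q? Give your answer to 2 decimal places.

14.00

|P| = 19, |P∩Q| = 5.
|P ∖ Q| = |P| − |P∩Q| = 19 − 5 = 14.00.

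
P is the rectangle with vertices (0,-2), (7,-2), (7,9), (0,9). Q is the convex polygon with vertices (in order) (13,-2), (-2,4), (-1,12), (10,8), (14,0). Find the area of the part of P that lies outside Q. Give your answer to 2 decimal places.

|P| = 77, |P∩Q| = 50.4.
|P ∖ Q| = |P| − |P∩Q| = 77 − 50.4 = 26.60.

26.60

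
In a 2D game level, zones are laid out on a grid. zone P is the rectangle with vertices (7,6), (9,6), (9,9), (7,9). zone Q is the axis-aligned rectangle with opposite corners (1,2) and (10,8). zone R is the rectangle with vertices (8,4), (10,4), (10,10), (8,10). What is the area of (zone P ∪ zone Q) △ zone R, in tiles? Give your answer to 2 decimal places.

50.00

|zone P ∪ zone Q| = 56.
|(zone P ∪ zone Q) ∩ zone R| = 9.
|(zone P ∪ zone Q) △ zone R| = 56 + 12 − 18 = 50.00.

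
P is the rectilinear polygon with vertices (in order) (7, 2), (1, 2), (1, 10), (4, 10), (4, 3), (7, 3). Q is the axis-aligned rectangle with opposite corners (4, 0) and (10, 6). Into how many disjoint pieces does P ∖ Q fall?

P ∖ Q is a single connected region.

1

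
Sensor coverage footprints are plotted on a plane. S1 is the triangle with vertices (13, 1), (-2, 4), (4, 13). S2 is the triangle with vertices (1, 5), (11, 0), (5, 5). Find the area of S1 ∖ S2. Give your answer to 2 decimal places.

|S1| = 76.5, |S1∩S2| = 8.2807.
|S1 ∖ S2| = |S1| − |S1∩S2| = 76.5 − 8.2807 = 68.22.

68.22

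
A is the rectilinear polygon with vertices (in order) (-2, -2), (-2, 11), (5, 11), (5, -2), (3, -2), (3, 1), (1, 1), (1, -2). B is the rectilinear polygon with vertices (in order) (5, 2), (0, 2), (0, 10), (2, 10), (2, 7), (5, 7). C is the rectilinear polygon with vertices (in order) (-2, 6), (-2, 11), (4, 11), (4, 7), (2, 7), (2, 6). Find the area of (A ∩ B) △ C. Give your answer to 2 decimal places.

43.00

|A ∩ B| = 31.
|(A ∩ B) ∩ C| = 8.
|(A ∩ B) △ C| = 31 + 28 − 16 = 43.00.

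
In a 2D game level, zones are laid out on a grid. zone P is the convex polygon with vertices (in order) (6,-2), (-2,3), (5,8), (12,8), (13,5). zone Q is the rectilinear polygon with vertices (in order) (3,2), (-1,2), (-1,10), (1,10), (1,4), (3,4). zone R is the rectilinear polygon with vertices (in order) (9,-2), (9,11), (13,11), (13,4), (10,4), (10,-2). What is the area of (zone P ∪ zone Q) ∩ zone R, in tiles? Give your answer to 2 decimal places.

The region (zone P ∪ zone Q) ∩ zone R is the polygon with vertices (12,8), (13,5), (12,4), (10,4), (10,2), (9,1), (9,8).
By the shoelace formula its area is 16.50.

16.50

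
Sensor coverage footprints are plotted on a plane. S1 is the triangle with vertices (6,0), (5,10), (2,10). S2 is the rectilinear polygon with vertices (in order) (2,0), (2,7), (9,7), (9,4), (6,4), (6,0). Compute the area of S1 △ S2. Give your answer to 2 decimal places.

|S1| = 15, |S2| = 37, |S1∩S2| = 7.35.
|S1 △ S2| = |S1| + |S2| − 2·|S1∩S2| = 15 + 37 − 14.7 = 37.30.

37.30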